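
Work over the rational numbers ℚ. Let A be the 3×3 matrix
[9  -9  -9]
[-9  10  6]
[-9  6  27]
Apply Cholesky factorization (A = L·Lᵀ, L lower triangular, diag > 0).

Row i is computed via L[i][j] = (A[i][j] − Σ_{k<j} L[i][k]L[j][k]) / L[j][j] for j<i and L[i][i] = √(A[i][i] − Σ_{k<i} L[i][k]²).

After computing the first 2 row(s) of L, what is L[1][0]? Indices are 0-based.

Step 1: L[0][0] = √(9) = 3.
  L[1][0] = (-9) / L[0][0] = -3.
Step 2: L[1][1] = √(1) = 1.

L[1][0] = -3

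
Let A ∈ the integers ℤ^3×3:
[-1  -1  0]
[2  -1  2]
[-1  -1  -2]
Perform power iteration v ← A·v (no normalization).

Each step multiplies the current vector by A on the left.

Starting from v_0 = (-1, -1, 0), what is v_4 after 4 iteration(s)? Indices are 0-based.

v_4 = (29, 9, 25)

v_0 = (-1, -1, 0).
v_1 = A·v_0 = (2, -1, 2).
v_2 = A·v_1 = (-1, 9, -5).
v_3 = A·v_2 = (-8, -21, 2).
v_4 = A·v_3 = (29, 9, 25).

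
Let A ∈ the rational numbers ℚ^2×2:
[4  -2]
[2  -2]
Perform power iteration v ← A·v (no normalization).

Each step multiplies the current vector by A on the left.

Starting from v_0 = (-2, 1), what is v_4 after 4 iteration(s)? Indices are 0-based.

v_4 = (-304, -112)

v_0 = (-2, 1).
v_1 = A·v_0 = (-10, -6).
v_2 = A·v_1 = (-28, -8).
v_3 = A·v_2 = (-96, -40).
v_4 = A·v_3 = (-304, -112).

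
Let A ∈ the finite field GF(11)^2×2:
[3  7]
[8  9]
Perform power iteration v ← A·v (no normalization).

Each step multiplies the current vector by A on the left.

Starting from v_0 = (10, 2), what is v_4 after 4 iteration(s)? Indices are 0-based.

v_0 = (10, 2).
v_1 = A·v_0 = (0, 10).
v_2 = A·v_1 = (4, 2).
v_3 = A·v_2 = (4, 6).
v_4 = A·v_3 = (10, 9).

v_4 = (10, 9)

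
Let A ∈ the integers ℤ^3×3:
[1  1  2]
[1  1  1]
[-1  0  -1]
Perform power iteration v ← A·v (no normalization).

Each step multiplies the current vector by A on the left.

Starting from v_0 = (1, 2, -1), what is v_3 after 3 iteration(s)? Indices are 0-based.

v_3 = (4, 5, -2)

v_0 = (1, 2, -1).
v_1 = A·v_0 = (1, 2, 0).
v_2 = A·v_1 = (3, 3, -1).
v_3 = A·v_2 = (4, 5, -2).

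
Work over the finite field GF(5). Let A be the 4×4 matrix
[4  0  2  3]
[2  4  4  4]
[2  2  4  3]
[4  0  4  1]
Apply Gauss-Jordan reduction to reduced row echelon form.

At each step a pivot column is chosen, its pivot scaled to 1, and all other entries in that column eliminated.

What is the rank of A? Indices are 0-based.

rank = 4

[1] R0 /= 4  ⇒  (1, 0, 3, 2)
     R1 -= 2·R0  ⇒  (0, 4, 3, 0)
     R2 -= 2·R0  ⇒  (0, 2, 3, 4)
     R3 -= 4·R0  ⇒  (0, 0, 2, 3)
[2] R1 /= 4  ⇒  (0, 1, 2, 0)
     R2 -= 2·R1  ⇒  (0, 0, 4, 4)
[3] R2 /= 4  ⇒  (0, 0, 1, 1)
     R0 -= 3·R2  ⇒  (1, 0, 0, 4)
     R1 -= 2·R2  ⇒  (0, 1, 0, 3)
     R3 -= 2·R2  ⇒  (0, 0, 0, 1)
[4] R3 /= 1  ⇒  (0, 0, 0, 1)
     R0 -= 4·R3  ⇒  (1, 0, 0, 0)
     R1 -= 3·R3  ⇒  (0, 1, 0, 0)
     R2 -= 1·R3  ⇒  (0, 0, 1, 0)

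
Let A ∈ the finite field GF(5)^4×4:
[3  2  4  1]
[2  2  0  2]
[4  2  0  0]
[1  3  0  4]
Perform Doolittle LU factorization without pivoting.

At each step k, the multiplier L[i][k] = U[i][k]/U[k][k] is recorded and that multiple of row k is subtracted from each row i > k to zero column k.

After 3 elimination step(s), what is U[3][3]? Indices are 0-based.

U[3][3] = 4

Step 1: pivot at (0,0) is 3.
  row1 ← row1 − (4)·row0  ⇒  L[1][0]=4, U row1=(0, 4, 4, 3)
  row2 ← row2 − (3)·row0  ⇒  L[2][0]=3, U row2=(0, 1, 3, 2)
  row3 ← row3 − (2)·row0  ⇒  L[3][0]=2, U row3=(0, 4, 2, 2)
Step 2: pivot at (1,1) is 4.
  row2 ← row2 − (4)·row1  ⇒  L[2][1]=4, U row2=(0, 0, 2, 0)
  row3 ← row3 − (1)·row1  ⇒  L[3][1]=1, U row3=(0, 0, 3, 4)
Step 3: pivot at (2,2) is 2.
  row3 ← row3 − (4)·row2  ⇒  L[3][2]=4, U row3=(0, 0, 0, 4)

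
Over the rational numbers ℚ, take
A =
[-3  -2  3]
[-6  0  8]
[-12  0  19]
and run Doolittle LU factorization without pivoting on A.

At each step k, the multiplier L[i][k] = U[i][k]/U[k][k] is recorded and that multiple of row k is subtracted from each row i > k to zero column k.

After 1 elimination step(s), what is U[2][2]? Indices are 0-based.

U[2][2] = 7

k=0: U[0][0]=-3
  eliminate (1,0): mult=2, new row 1: (0, 4, 2); set L[1][0]=2
  eliminate (2,0): mult=4, new row 2: (0, 8, 7); set L[2][0]=4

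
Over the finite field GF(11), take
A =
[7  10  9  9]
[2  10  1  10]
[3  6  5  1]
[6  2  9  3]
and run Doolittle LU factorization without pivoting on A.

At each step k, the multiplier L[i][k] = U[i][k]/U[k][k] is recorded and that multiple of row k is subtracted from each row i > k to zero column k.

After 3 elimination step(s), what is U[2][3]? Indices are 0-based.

k=0: U[0][0]=7
  eliminate (1,0): mult=5, new row 1: (0, 4, 0, 9); set L[1][0]=5
  eliminate (2,0): mult=2, new row 2: (0, 8, 9, 5); set L[2][0]=2
  eliminate (3,0): mult=4, new row 3: (0, 6, 6, 0); set L[3][0]=4
k=1: U[1][1]=4
  eliminate (2,1): mult=2, new row 2: (0, 0, 9, 9); set L[2][1]=2
  eliminate (3,1): mult=7, new row 3: (0, 0, 6, 3); set L[3][1]=7
k=2: U[2][2]=9
  eliminate (3,2): mult=8, new row 3: (0, 0, 0, 8); set L[3][2]=8

U[2][3] = 9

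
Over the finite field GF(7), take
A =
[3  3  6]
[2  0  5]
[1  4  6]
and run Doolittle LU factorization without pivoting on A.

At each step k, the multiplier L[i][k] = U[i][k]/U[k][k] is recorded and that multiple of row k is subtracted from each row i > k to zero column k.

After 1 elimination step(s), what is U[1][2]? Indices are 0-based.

U[1][2] = 1

Step 1: pivot at (0,0) is 3.
  row1 ← row1 − (3)·row0  ⇒  L[1][0]=3, U row1=(0, 5, 1)
  row2 ← row2 − (5)·row0  ⇒  L[2][0]=5, U row2=(0, 3, 4)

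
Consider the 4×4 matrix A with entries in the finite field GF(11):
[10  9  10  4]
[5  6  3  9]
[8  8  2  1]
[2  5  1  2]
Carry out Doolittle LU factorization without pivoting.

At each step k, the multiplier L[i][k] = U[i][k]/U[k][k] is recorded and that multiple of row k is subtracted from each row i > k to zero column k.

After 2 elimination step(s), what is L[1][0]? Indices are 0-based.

L[1][0] = 6

k=0: U[0][0]=10
  eliminate (1,0): mult=6, new row 1: (0, 7, 9, 7); set L[1][0]=6
  eliminate (2,0): mult=3, new row 2: (0, 3, 5, 0); set L[2][0]=3
  eliminate (3,0): mult=9, new row 3: (0, 1, 10, 10); set L[3][0]=9
k=1: U[1][1]=7
  eliminate (2,1): mult=2, new row 2: (0, 0, 9, 8); set L[2][1]=2
  eliminate (3,1): mult=8, new row 3: (0, 0, 4, 9); set L[3][1]=8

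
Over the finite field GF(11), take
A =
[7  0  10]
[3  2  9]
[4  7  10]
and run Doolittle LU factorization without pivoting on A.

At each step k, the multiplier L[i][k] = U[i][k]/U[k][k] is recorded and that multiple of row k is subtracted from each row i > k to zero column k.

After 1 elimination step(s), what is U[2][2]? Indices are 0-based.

U[2][2] = 9

k=0: U[0][0]=7
  eliminate (1,0): mult=2, new row 1: (0, 2, 0); set L[1][0]=2
  eliminate (2,0): mult=10, new row 2: (0, 7, 9); set L[2][0]=10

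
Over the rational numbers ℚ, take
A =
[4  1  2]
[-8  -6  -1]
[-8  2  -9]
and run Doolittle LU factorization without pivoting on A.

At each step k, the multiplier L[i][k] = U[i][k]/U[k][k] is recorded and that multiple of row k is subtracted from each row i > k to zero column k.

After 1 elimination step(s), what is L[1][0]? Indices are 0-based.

L[1][0] = -2

[col 0] pivot 4
  R1 -= -2*R0 → (0, -4, 3)  (L[1][0] := -2)
  R2 -= -2*R0 → (0, 4, -5)  (L[2][0] := -2)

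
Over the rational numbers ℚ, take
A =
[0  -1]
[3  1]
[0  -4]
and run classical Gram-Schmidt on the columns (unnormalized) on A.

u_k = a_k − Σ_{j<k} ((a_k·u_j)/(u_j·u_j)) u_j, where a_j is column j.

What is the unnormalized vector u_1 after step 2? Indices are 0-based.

u_1 = (-1, 0, -4)

Step 1: u_0 = a_0 = (0, 3, 0).
Step 2: u_1 = a_1 − (1/3)·u_0 = (-1, 0, -4).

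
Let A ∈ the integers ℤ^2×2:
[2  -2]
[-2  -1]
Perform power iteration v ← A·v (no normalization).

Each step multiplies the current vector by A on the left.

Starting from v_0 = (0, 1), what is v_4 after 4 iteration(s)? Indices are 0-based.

v_4 = (-26, 29)

v_0 = (0, 1).
v_1 = A·v_0 = (-2, -1).
v_2 = A·v_1 = (-2, 5).
v_3 = A·v_2 = (-14, -1).
v_4 = A·v_3 = (-26, 29).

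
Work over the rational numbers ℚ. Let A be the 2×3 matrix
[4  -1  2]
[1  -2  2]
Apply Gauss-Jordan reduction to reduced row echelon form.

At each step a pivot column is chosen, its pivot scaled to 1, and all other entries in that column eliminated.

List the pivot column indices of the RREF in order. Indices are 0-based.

[1] R0 /= 4  ⇒  (1, -1/4, 1/2)
     R1 -= 1·R0  ⇒  (0, -7/4, 3/2)
[2] R1 /= -7/4  ⇒  (0, 1, -6/7)
     R0 -= -1/4·R1  ⇒  (1, 0, 2/7)

pivot columns: 0, 1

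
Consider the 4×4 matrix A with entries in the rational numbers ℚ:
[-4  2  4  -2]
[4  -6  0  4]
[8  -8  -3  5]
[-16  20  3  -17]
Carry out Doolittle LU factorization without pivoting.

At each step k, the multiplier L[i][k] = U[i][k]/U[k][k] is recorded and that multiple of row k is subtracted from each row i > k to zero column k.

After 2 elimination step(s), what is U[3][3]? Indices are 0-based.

U[3][3] = -3

[col 0] pivot -4
  R1 -= -1*R0 → (0, -4, 4, 2)  (L[1][0] := -1)
  R2 -= -2*R0 → (0, -4, 5, 1)  (L[2][0] := -2)
  R3 -= 4*R0 → (0, 12, -13, -9)  (L[3][0] := 4)
[col 1] pivot -4
  R2 -= 1*R1 → (0, 0, 1, -1)  (L[2][1] := 1)
  R3 -= -3*R1 → (0, 0, -1, -3)  (L[3][1] := -3)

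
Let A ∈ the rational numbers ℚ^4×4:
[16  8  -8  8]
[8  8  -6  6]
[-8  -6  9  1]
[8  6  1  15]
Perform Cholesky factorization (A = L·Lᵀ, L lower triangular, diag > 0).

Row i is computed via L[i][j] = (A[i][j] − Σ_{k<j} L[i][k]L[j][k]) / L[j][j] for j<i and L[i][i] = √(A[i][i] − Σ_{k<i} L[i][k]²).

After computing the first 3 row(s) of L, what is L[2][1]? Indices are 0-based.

L[2][1] = -1

Step 1: L[0][0] = √(16) = 4.
  L[1][0] = (8) / L[0][0] = 2.
Step 2: L[1][1] = √(4) = 2.
  L[2][0] = (-8) / L[0][0] = -2.
  L[2][1] = (-2) / L[1][1] = -1.
Step 3: L[2][2] = √(4) = 2.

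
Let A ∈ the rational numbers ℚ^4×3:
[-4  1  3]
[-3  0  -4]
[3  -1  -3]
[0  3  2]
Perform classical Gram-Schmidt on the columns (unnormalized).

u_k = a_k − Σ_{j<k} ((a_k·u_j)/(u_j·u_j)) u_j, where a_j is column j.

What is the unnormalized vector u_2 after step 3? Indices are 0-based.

Step 1: u_0 = a_0 = (-4, -3, 3, 0).
Step 2: u_1 = a_1 − (-7/34)·u_0 = (3/17, -21/34, -13/34, 3).
Step 3: u_2 = a_2 − (-9/34)·u_0 − (69/65)·u_1 = (114/65, -269/65, -9/5, -77/65).

u_2 = (114/65, -269/65, -9/5, -77/65)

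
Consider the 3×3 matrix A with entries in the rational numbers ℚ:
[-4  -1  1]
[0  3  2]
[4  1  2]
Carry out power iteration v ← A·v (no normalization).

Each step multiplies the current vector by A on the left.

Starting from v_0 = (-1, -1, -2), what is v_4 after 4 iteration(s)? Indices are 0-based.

v_4 = (-306, -671, -57)

v_0 = (-1, -1, -2).
v_1 = A·v_0 = (3, -7, -9).
v_2 = A·v_1 = (-14, -39, -13).
v_3 = A·v_2 = (82, -143, -121).
v_4 = A·v_3 = (-306, -671, -57).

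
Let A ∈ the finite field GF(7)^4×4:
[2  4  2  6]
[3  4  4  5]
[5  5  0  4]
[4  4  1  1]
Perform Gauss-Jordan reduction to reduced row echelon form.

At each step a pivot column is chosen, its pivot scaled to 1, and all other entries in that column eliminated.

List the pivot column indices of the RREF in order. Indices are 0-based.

[1] R0 /= 2  ⇒  (1, 2, 1, 3)
     R1 -= 3·R0  ⇒  (0, 5, 1, 3)
     R2 -= 5·R0  ⇒  (0, 2, 2, 3)
     R3 -= 4·R0  ⇒  (0, 3, 4, 3)
[2] R1 /= 5  ⇒  (0, 1, 3, 2)
     R0 -= 2·R1  ⇒  (1, 0, 2, 6)
     R2 -= 2·R1  ⇒  (0, 0, 3, 6)
     R3 -= 3·R1  ⇒  (0, 0, 2, 4)
[3] R2 /= 3  ⇒  (0, 0, 1, 2)
     R0 -= 2·R2  ⇒  (1, 0, 0, 2)
     R1 -= 3·R2  ⇒  (0, 1, 0, 3)
     R3 -= 2·R2  ⇒  (0, 0, 0, 0)
column 3 empty below row 3

pivot columns: 0, 1, 2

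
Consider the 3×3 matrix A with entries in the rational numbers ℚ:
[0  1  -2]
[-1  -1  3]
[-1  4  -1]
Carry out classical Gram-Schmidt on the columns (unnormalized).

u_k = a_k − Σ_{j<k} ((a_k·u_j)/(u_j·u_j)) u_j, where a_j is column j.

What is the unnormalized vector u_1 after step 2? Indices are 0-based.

u_1 = (1, -5/2, 5/2)

Step 1: u_0 = a_0 = (0, -1, -1).
Step 2: u_1 = a_1 − (-3/2)·u_0 = (1, -5/2, 5/2).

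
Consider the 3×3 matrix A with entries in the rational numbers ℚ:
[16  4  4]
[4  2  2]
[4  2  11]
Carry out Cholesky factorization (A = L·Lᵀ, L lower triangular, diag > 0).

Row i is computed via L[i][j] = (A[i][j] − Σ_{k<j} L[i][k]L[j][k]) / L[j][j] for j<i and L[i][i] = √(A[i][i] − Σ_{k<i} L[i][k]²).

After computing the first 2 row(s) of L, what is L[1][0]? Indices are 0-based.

L[1][0] = 1

Step 1: L[0][0] = √(16) = 4.
  L[1][0] = (4) / L[0][0] = 1.
Step 2: L[1][1] = √(1) = 1.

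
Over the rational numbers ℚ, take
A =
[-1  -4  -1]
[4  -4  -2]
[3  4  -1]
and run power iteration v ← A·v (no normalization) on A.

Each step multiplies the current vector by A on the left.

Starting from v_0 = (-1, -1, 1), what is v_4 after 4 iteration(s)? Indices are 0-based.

v_0 = (-1, -1, 1).
v_1 = A·v_0 = (4, -2, -8).
v_2 = A·v_1 = (12, 40, 12).
v_3 = A·v_2 = (-184, -136, 184).
v_4 = A·v_3 = (544, -560, -1280).

v_4 = (544, -560, -1280)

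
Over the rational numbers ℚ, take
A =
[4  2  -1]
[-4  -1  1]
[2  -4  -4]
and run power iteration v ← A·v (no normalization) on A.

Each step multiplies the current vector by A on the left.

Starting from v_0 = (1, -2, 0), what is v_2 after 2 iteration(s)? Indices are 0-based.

v_0 = (1, -2, 0).
v_1 = A·v_0 = (0, -2, 10).
v_2 = A·v_1 = (-14, 12, -32).

v_2 = (-14, 12, -32)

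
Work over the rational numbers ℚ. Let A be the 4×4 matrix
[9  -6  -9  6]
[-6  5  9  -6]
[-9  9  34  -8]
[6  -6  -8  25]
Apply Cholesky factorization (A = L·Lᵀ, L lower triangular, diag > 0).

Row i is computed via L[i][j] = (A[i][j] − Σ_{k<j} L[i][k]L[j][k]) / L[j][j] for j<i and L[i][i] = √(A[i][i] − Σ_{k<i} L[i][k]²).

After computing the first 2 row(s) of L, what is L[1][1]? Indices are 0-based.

L[1][1] = 1

Step 1: L[0][0] = √(9) = 3.
  L[1][0] = (-6) / L[0][0] = -2.
Step 2: L[1][1] = √(1) = 1.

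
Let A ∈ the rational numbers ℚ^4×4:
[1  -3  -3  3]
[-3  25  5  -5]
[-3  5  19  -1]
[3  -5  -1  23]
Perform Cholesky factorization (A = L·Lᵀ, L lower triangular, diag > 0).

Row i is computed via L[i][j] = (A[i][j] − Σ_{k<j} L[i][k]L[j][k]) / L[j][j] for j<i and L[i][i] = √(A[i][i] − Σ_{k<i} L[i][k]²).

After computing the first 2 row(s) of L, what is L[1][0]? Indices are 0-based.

L[1][0] = -3

Step 1: L[0][0] = √(1) = 1.
  L[1][0] = (-3) / L[0][0] = -3.
Step 2: L[1][1] = √(16) = 4.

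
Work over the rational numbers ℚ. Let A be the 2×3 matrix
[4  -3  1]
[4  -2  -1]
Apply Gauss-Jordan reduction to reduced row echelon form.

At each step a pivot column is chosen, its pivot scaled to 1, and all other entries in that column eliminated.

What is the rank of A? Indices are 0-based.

[1] R0 /= 4  ⇒  (1, -3/4, 1/4)
     R1 -= 4·R0  ⇒  (0, 1, -2)
[2] R1 /= 1  ⇒  (0, 1, -2)
     R0 -= -3/4·R1  ⇒  (1, 0, -5/4)

rank = 2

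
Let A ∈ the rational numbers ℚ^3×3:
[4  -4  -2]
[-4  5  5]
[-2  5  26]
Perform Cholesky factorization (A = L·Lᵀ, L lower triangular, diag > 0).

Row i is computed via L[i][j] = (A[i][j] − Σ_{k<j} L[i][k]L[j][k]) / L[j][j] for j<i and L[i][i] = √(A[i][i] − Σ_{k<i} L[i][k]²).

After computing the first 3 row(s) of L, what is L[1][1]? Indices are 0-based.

Step 1: L[0][0] = √(4) = 2.
  L[1][0] = (-4) / L[0][0] = -2.
Step 2: L[1][1] = √(1) = 1.
  L[2][0] = (-2) / L[0][0] = -1.
  L[2][1] = (3) / L[1][1] = 3.
Step 3: L[2][2] = √(16) = 4.

L[1][1] = 1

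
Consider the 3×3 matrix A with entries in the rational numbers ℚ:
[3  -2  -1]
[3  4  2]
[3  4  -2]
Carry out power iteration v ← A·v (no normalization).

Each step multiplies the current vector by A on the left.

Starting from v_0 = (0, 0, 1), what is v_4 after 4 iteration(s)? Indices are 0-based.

v_4 = (-63, -108, 8)

v_0 = (0, 0, 1).
v_1 = A·v_0 = (-1, 2, -2).
v_2 = A·v_1 = (-5, 1, 9).
v_3 = A·v_2 = (-26, 7, -29).
v_4 = A·v_3 = (-63, -108, 8).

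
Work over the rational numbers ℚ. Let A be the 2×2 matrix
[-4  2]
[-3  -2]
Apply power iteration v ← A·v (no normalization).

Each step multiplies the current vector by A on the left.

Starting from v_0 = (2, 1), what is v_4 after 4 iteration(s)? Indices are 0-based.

v_0 = (2, 1).
v_1 = A·v_0 = (-6, -8).
v_2 = A·v_1 = (8, 34).
v_3 = A·v_2 = (36, -92).
v_4 = A·v_3 = (-328, 76).

v_4 = (-328, 76)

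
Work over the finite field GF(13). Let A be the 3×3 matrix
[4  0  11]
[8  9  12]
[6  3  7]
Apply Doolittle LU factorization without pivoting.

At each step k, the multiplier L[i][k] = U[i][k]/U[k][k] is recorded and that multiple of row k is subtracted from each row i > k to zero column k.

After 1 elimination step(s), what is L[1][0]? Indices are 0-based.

L[1][0] = 2

k=0: U[0][0]=4
  eliminate (1,0): mult=2, new row 1: (0, 9, 3); set L[1][0]=2
  eliminate (2,0): mult=8, new row 2: (0, 3, 10); set L[2][0]=8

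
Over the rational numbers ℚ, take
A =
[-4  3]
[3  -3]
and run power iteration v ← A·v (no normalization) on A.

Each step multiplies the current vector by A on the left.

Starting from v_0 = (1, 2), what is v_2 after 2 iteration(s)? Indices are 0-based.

v_2 = (-17, 15)

v_0 = (1, 2).
v_1 = A·v_0 = (2, -3).
v_2 = A·v_1 = (-17, 15).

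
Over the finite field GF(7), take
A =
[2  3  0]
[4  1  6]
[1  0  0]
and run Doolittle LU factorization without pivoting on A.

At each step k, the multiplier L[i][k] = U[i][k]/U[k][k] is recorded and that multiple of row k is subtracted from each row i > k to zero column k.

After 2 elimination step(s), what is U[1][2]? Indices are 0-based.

Step 1: pivot at (0,0) is 2.
  row1 ← row1 − (2)·row0  ⇒  L[1][0]=2, U row1=(0, 2, 6)
  row2 ← row2 − (4)·row0  ⇒  L[2][0]=4, U row2=(0, 2, 0)
Step 2: pivot at (1,1) is 2.
  row2 ← row2 − (1)·row1  ⇒  L[2][1]=1, U row2=(0, 0, 1)

U[1][2] = 6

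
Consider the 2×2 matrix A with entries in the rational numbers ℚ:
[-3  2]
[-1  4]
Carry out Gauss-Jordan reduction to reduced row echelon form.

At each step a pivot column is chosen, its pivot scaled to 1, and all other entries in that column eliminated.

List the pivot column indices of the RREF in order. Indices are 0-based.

step 1: normalize row 0 (÷-3) = (1, -2/3)
  row 1: subtract -1×row0 = (0, 10/3)
step 2: normalize row 1 (÷10/3) = (0, 1)
  row 0: subtract -2/3×row1 = (1, 0)

pivot columns: 0, 1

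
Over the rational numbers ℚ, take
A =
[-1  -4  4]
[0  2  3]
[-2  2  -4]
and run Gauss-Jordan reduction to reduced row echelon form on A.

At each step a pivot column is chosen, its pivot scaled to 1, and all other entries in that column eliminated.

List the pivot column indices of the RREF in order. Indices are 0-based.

pivot columns: 0, 1, 2

step 1: normalize row 0 (÷-1) = (1, 4, -4)
  row 2: subtract -2×row0 = (0, 10, -12)
step 2: normalize row 1 (÷2) = (0, 1, 3/2)
  row 0: subtract 4×row1 = (1, 0, -10)
  row 2: subtract 10×row1 = (0, 0, -27)
step 3: normalize row 2 (÷-27) = (0, 0, 1)
  row 0: subtract -10×row2 = (1, 0, 0)
  row 1: subtract 3/2×row2 = (0, 1, 0)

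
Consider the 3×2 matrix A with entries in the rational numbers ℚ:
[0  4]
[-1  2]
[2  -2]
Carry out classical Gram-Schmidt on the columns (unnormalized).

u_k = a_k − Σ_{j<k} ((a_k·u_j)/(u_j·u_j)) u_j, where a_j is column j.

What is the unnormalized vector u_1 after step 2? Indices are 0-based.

u_1 = (4, 4/5, 2/5)

Step 1: u_0 = a_0 = (0, -1, 2).
Step 2: u_1 = a_1 − (-6/5)·u_0 = (4, 4/5, 2/5).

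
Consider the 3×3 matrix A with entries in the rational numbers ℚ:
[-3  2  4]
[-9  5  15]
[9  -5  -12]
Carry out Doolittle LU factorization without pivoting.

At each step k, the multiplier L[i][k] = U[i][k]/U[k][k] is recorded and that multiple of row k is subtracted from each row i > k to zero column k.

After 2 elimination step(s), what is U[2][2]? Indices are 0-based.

Step 1: pivot at (0,0) is -3.
  row1 ← row1 − (3)·row0  ⇒  L[1][0]=3, U row1=(0, -1, 3)
  row2 ← row2 − (-3)·row0  ⇒  L[2][0]=-3, U row2=(0, 1, 0)
Step 2: pivot at (1,1) is -1.
  row2 ← row2 − (-1)·row1  ⇒  L[2][1]=-1, U row2=(0, 0, 3)

U[2][2] = 3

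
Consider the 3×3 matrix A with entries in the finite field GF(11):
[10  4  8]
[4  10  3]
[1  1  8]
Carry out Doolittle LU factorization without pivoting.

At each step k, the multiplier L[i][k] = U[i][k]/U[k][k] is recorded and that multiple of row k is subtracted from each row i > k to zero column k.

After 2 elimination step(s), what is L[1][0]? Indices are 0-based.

L[1][0] = 7

Step 1: pivot at (0,0) is 10.
  row1 ← row1 − (7)·row0  ⇒  L[1][0]=7, U row1=(0, 4, 2)
  row2 ← row2 − (10)·row0  ⇒  L[2][0]=10, U row2=(0, 5, 5)
Step 2: pivot at (1,1) is 4.
  row2 ← row2 − (4)·row1  ⇒  L[2][1]=4, U row2=(0, 0, 8)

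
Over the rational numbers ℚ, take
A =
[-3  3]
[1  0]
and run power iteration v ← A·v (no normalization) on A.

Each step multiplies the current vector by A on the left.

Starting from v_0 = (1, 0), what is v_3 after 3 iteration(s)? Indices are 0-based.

v_3 = (-45, 12)

v_0 = (1, 0).
v_1 = A·v_0 = (-3, 1).
v_2 = A·v_1 = (12, -3).
v_3 = A·v_2 = (-45, 12).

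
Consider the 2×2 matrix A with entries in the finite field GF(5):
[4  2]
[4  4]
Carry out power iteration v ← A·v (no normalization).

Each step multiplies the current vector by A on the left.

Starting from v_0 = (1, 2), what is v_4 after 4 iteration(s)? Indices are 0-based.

v_0 = (1, 2).
v_1 = A·v_0 = (3, 2).
v_2 = A·v_1 = (1, 0).
v_3 = A·v_2 = (4, 4).
v_4 = A·v_3 = (4, 2).

v_4 = (4, 2)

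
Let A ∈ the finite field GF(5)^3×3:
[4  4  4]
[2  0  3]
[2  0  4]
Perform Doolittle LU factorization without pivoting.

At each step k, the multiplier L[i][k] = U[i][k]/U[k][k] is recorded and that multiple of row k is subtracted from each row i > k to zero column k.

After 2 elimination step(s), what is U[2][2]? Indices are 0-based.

[col 0] pivot 4
  R1 -= 3*R0 → (0, 3, 1)  (L[1][0] := 3)
  R2 -= 3*R0 → (0, 3, 2)  (L[2][0] := 3)
[col 1] pivot 3
  R2 -= 1*R1 → (0, 0, 1)  (L[2][1] := 1)

U[2][2] = 1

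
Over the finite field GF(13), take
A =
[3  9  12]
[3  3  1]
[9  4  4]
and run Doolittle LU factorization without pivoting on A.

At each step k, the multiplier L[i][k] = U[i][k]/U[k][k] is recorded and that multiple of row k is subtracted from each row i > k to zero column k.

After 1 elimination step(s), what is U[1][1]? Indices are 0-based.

k=0: U[0][0]=3
  eliminate (1,0): mult=1, new row 1: (0, 7, 2); set L[1][0]=1
  eliminate (2,0): mult=3, new row 2: (0, 3, 7); set L[2][0]=3

U[1][1] = 7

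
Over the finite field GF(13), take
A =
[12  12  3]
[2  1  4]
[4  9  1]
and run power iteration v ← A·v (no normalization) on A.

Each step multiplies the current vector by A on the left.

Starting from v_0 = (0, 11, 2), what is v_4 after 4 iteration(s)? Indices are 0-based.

v_0 = (0, 11, 2).
v_1 = A·v_0 = (8, 6, 10).
v_2 = A·v_1 = (3, 10, 5).
v_3 = A·v_2 = (2, 10, 3).
v_4 = A·v_3 = (10, 0, 10).

v_4 = (10, 0, 10)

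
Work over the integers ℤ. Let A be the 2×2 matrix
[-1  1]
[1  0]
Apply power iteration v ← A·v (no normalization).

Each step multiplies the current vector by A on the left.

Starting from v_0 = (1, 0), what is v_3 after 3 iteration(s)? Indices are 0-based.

v_0 = (1, 0).
v_1 = A·v_0 = (-1, 1).
v_2 = A·v_1 = (2, -1).
v_3 = A·v_2 = (-3, 2).

v_3 = (-3, 2)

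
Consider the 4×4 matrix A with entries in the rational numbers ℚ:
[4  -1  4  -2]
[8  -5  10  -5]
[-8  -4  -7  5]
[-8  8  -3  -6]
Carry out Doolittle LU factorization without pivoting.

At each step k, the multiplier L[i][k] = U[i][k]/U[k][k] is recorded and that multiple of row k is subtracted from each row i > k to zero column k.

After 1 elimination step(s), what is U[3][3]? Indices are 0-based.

U[3][3] = -10

k=0: U[0][0]=4
  eliminate (1,0): mult=2, new row 1: (0, -3, 2, -1); set L[1][0]=2
  eliminate (2,0): mult=-2, new row 2: (0, -6, 1, 1); set L[2][0]=-2
  eliminate (3,0): mult=-2, new row 3: (0, 6, 5, -10); set L[3][0]=-2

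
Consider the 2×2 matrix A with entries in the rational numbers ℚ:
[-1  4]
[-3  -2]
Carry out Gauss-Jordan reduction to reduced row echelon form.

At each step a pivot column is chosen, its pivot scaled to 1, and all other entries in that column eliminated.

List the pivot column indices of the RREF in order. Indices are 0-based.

pivot columns: 0, 1

pivot(0,0)=-1: scale R0 → (1, -4)
  clear (1,0): R1 −= (-3)R0 → (0, -14)
pivot(1,1)=-14: scale R1 → (0, 1)
  clear (0,1): R0 −= (-4)R1 → (1, 0)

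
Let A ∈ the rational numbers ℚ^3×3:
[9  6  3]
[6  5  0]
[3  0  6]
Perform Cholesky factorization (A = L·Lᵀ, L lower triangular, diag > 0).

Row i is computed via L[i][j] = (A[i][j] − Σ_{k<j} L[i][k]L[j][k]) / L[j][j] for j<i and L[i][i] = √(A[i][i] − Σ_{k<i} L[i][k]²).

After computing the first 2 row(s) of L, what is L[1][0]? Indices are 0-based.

Step 1: L[0][0] = √(9) = 3.
  L[1][0] = (6) / L[0][0] = 2.
Step 2: L[1][1] = √(1) = 1.

L[1][0] = 2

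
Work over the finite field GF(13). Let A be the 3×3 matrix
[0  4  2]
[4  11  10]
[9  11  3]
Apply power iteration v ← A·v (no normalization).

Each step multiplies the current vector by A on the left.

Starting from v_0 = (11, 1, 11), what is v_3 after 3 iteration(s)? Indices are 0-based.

v_0 = (11, 1, 11).
v_1 = A·v_0 = (0, 9, 0).
v_2 = A·v_1 = (10, 8, 8).
v_3 = A·v_2 = (9, 0, 7).

v_3 = (9, 0, 7)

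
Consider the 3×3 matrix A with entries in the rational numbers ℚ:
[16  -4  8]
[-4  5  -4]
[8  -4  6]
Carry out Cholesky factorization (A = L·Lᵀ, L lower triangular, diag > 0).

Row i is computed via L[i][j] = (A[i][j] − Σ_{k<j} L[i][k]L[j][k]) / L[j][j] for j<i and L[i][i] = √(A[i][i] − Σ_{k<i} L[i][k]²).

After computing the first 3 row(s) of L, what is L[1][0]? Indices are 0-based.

L[1][0] = -1

Step 1: L[0][0] = √(16) = 4.
  L[1][0] = (-4) / L[0][0] = -1.
Step 2: L[1][1] = √(4) = 2.
  L[2][0] = (8) / L[0][0] = 2.
  L[2][1] = (-2) / L[1][1] = -1.
Step 3: L[2][2] = √(1) = 1.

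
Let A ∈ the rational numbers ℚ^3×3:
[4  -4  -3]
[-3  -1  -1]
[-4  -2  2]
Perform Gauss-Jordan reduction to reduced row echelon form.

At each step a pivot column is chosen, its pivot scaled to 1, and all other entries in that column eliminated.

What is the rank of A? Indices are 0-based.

rank = 3

[1] R0 /= 4  ⇒  (1, -1, -3/4)
     R1 -= -3·R0  ⇒  (0, -4, -13/4)
     R2 -= -4·R0  ⇒  (0, -6, -1)
[2] R1 /= -4  ⇒  (0, 1, 13/16)
     R0 -= -1·R1  ⇒  (1, 0, 1/16)
     R2 -= -6·R1  ⇒  (0, 0, 31/8)
[3] R2 /= 31/8  ⇒  (0, 0, 1)
     R0 -= 1/16·R2  ⇒  (1, 0, 0)
     R1 -= 13/16·R2  ⇒  (0, 1, 0)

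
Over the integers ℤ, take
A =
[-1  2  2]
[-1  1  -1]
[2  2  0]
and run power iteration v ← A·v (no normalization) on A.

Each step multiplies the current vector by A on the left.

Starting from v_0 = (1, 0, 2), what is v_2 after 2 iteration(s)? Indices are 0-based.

v_2 = (-5, -8, 0)

v_0 = (1, 0, 2).
v_1 = A·v_0 = (3, -3, 2).
v_2 = A·v_1 = (-5, -8, 0).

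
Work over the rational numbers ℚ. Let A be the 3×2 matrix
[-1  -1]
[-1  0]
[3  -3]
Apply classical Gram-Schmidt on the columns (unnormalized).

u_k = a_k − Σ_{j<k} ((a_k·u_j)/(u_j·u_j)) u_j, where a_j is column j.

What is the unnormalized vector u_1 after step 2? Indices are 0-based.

u_1 = (-19/11, -8/11, -9/11)

Step 1: u_0 = a_0 = (-1, -1, 3).
Step 2: u_1 = a_1 − (-8/11)·u_0 = (-19/11, -8/11, -9/11).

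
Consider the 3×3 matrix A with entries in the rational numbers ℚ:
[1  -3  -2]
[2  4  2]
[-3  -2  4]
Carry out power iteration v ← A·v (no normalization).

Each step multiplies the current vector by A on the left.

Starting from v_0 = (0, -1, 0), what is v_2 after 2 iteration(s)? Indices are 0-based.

v_0 = (0, -1, 0).
v_1 = A·v_0 = (3, -4, 2).
v_2 = A·v_1 = (11, -6, 7).

v_2 = (11, -6, 7)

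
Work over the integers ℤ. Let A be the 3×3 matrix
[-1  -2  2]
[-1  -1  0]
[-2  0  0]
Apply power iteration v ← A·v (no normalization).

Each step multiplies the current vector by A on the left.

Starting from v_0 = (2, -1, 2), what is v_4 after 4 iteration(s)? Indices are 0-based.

v_4 = (14, -13, 0)

v_0 = (2, -1, 2).
v_1 = A·v_0 = (4, -1, -4).
v_2 = A·v_1 = (-10, -3, -8).
v_3 = A·v_2 = (0, 13, 20).
v_4 = A·v_3 = (14, -13, 0).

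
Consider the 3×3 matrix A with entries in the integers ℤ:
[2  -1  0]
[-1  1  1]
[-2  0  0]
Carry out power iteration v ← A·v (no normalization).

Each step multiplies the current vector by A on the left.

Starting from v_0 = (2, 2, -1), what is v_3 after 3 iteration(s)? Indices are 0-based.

v_3 = (17, -16, -10)

v_0 = (2, 2, -1).
v_1 = A·v_0 = (2, -1, -4).
v_2 = A·v_1 = (5, -7, -4).
v_3 = A·v_2 = (17, -16, -10).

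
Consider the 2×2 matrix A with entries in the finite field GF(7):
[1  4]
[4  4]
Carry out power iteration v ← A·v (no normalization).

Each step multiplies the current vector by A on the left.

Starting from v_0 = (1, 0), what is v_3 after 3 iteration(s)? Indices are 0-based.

v_3 = (6, 1)

v_0 = (1, 0).
v_1 = A·v_0 = (1, 4).
v_2 = A·v_1 = (3, 6).
v_3 = A·v_2 = (6, 1).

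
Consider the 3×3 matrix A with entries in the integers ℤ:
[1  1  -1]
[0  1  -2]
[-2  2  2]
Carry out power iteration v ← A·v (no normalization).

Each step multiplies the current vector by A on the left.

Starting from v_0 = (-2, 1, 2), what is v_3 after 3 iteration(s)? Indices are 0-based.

v_0 = (-2, 1, 2).
v_1 = A·v_0 = (-3, -3, 10).
v_2 = A·v_1 = (-16, -23, 20).
v_3 = A·v_2 = (-59, -63, 26).

v_3 = (-59, -63, 26)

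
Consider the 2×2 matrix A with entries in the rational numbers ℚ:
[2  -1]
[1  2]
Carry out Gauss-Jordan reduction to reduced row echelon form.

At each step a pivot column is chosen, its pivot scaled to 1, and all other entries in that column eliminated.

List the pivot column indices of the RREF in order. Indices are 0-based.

pivot(0,0)=2: scale R0 → (1, -1/2)
  clear (1,0): R1 −= (1)R0 → (0, 5/2)
pivot(1,1)=5/2: scale R1 → (0, 1)
  clear (0,1): R0 −= (-1/2)R1 → (1, 0)

pivot columns: 0, 1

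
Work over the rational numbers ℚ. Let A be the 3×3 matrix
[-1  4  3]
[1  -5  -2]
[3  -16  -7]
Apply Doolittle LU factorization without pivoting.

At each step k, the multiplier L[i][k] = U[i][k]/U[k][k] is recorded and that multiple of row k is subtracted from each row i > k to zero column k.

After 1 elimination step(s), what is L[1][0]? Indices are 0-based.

k=0: U[0][0]=-1
  eliminate (1,0): mult=-1, new row 1: (0, -1, 1); set L[1][0]=-1
  eliminate (2,0): mult=-3, new row 2: (0, -4, 2); set L[2][0]=-3

L[1][0] = -1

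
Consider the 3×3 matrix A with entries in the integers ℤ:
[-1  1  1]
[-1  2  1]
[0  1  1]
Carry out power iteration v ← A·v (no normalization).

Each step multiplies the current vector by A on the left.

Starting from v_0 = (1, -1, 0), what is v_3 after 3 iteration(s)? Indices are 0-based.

v_0 = (1, -1, 0).
v_1 = A·v_0 = (-2, -3, -1).
v_2 = A·v_1 = (-2, -5, -4).
v_3 = A·v_2 = (-7, -12, -9).

v_3 = (-7, -12, -9)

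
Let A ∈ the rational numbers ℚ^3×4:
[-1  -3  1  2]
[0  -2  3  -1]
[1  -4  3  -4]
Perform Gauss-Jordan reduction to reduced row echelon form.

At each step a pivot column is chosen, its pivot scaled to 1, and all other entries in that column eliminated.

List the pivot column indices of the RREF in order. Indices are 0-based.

pivot columns: 0, 1, 2

step 1: normalize row 0 (÷-1) = (1, 3, -1, -2)
  row 2: subtract 1×row0 = (0, -7, 4, -2)
step 2: normalize row 1 (÷-2) = (0, 1, -3/2, 1/2)
  row 0: subtract 3×row1 = (1, 0, 7/2, -7/2)
  row 2: subtract -7×row1 = (0, 0, -13/2, 3/2)
step 3: normalize row 2 (÷-13/2) = (0, 0, 1, -3/13)
  row 0: subtract 7/2×row2 = (1, 0, 0, -35/13)
  row 1: subtract -3/2×row2 = (0, 1, 0, 2/13)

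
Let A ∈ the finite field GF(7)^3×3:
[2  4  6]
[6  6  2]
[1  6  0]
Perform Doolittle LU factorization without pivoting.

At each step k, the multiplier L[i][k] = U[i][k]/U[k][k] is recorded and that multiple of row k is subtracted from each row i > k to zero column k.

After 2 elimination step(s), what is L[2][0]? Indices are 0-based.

Step 1: pivot at (0,0) is 2.
  row1 ← row1 − (3)·row0  ⇒  L[1][0]=3, U row1=(0, 1, 5)
  row2 ← row2 − (4)·row0  ⇒  L[2][0]=4, U row2=(0, 4, 4)
Step 2: pivot at (1,1) is 1.
  row2 ← row2 − (4)·row1  ⇒  L[2][1]=4, U row2=(0, 0, 5)

L[2][0] = 4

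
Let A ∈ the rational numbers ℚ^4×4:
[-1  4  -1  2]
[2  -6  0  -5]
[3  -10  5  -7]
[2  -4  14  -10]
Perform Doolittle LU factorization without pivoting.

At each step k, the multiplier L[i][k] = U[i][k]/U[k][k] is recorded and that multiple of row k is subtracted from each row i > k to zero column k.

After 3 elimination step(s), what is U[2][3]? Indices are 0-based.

[col 0] pivot -1
  R1 -= -2*R0 → (0, 2, -2, -1)  (L[1][0] := -2)
  R2 -= -3*R0 → (0, 2, 2, -1)  (L[2][0] := -3)
  R3 -= -2*R0 → (0, 4, 12, -6)  (L[3][0] := -2)
[col 1] pivot 2
  R2 -= 1*R1 → (0, 0, 4, 0)  (L[2][1] := 1)
  R3 -= 2*R1 → (0, 0, 16, -4)  (L[3][1] := 2)
[col 2] pivot 4
  R3 -= 4*R2 → (0, 0, 0, -4)  (L[3][2] := 4)

U[2][3] = 0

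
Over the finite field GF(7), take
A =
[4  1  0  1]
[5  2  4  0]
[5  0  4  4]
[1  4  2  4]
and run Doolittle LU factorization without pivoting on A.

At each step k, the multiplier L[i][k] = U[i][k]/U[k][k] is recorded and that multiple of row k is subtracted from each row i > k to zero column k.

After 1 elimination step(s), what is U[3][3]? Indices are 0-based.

U[3][3] = 2

k=0: U[0][0]=4
  eliminate (1,0): mult=3, new row 1: (0, 6, 4, 4); set L[1][0]=3
  eliminate (2,0): mult=3, new row 2: (0, 4, 4, 1); set L[2][0]=3
  eliminate (3,0): mult=2, new row 3: (0, 2, 2, 2); set L[3][0]=2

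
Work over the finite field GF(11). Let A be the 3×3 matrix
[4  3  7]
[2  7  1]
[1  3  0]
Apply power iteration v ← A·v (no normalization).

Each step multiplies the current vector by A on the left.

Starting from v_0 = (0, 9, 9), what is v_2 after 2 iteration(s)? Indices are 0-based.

v_2 = (6, 7, 9)

v_0 = (0, 9, 9).
v_1 = A·v_0 = (2, 6, 5).
v_2 = A·v_1 = (6, 7, 9).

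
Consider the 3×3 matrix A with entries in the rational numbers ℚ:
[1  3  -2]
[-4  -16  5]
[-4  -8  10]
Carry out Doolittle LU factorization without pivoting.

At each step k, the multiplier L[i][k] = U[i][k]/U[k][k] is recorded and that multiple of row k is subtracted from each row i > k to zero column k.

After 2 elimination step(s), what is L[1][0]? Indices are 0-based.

k=0: U[0][0]=1
  eliminate (1,0): mult=-4, new row 1: (0, -4, -3); set L[1][0]=-4
  eliminate (2,0): mult=-4, new row 2: (0, 4, 2); set L[2][0]=-4
k=1: U[1][1]=-4
  eliminate (2,1): mult=-1, new row 2: (0, 0, -1); set L[2][1]=-1

L[1][0] = -4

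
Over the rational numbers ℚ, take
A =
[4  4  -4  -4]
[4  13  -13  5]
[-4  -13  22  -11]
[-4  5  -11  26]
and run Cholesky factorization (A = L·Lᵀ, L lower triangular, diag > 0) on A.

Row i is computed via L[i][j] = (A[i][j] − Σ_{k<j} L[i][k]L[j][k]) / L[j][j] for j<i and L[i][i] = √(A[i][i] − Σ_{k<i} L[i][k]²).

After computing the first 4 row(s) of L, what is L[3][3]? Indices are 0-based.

L[3][3] = 3

Step 1: L[0][0] = √(4) = 2.
  L[1][0] = (4) / L[0][0] = 2.
Step 2: L[1][1] = √(9) = 3.
  L[2][0] = (-4) / L[0][0] = -2.
  L[2][1] = (-9) / L[1][1] = -3.
Step 3: L[2][2] = √(9) = 3.
  L[3][0] = (-4) / L[0][0] = -2.
  L[3][1] = (9) / L[1][1] = 3.
  L[3][2] = (-6) / L[2][2] = -2.
Step 4: L[3][3] = √(9) = 3.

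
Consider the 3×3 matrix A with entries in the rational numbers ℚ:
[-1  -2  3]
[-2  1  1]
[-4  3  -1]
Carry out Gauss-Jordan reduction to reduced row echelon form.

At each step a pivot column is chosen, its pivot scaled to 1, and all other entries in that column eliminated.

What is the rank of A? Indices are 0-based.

pivot(0,0)=-1: scale R0 → (1, 2, -3)
  clear (1,0): R1 −= (-2)R0 → (0, 5, -5)
  clear (2,0): R2 −= (-4)R0 → (0, 11, -13)
pivot(1,1)=5: scale R1 → (0, 1, -1)
  clear (0,1): R0 −= (2)R1 → (1, 0, -1)
  clear (2,1): R2 −= (11)R1 → (0, 0, -2)
pivot(2,2)=-2: scale R2 → (0, 0, 1)
  clear (0,2): R0 −= (-1)R2 → (1, 0, 0)
  clear (1,2): R1 −= (-1)R2 → (0, 1, 0)

rank = 3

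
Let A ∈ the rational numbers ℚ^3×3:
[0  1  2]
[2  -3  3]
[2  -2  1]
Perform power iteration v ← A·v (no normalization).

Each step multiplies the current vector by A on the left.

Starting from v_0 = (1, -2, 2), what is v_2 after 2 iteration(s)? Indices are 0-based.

v_0 = (1, -2, 2).
v_1 = A·v_0 = (2, 14, 8).
v_2 = A·v_1 = (30, -14, -16).

v_2 = (30, -14, -16)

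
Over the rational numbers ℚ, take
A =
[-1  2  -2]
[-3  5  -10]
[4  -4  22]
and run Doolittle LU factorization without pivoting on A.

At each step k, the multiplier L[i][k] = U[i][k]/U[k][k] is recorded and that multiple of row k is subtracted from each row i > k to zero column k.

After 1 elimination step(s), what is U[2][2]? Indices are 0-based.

U[2][2] = 14

Step 1: pivot at (0,0) is -1.
  row1 ← row1 − (3)·row0  ⇒  L[1][0]=3, U row1=(0, -1, -4)
  row2 ← row2 − (-4)·row0  ⇒  L[2][0]=-4, U row2=(0, 4, 14)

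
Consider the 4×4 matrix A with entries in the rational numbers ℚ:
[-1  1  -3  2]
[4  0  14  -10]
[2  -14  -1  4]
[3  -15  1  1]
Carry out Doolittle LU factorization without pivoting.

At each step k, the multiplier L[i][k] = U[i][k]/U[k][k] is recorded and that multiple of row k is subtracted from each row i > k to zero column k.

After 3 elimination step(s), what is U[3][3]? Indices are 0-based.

[col 0] pivot -1
  R1 -= -4*R0 → (0, 4, 2, -2)  (L[1][0] := -4)
  R2 -= -2*R0 → (0, -12, -7, 8)  (L[2][0] := -2)
  R3 -= -3*R0 → (0, -12, -8, 7)  (L[3][0] := -3)
[col 1] pivot 4
  R2 -= -3*R1 → (0, 0, -1, 2)  (L[2][1] := -3)
  R3 -= -3*R1 → (0, 0, -2, 1)  (L[3][1] := -3)
[col 2] pivot -1
  R3 -= 2*R2 → (0, 0, 0, -3)  (L[3][2] := 2)

U[3][3] = -3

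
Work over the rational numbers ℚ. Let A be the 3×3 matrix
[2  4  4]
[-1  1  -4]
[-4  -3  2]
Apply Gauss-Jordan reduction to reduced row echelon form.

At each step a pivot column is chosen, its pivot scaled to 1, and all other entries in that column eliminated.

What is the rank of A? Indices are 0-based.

[1] R0 /= 2  ⇒  (1, 2, 2)
     R1 -= -1·R0  ⇒  (0, 3, -2)
     R2 -= -4·R0  ⇒  (0, 5, 10)
[2] R1 /= 3  ⇒  (0, 1, -2/3)
     R0 -= 2·R1  ⇒  (1, 0, 10/3)
     R2 -= 5·R1  ⇒  (0, 0, 40/3)
[3] R2 /= 40/3  ⇒  (0, 0, 1)
     R0 -= 10/3·R2  ⇒  (1, 0, 0)
     R1 -= -2/3·R2  ⇒  (0, 1, 0)

rank = 3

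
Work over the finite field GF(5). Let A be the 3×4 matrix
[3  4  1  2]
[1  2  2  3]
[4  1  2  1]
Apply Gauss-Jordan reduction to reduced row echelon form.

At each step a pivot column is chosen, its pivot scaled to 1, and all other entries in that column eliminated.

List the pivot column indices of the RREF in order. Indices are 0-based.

pivot(0,0)=3: scale R0 → (1, 3, 2, 4)
  clear (1,0): R1 −= (1)R0 → (0, 4, 0, 4)
  clear (2,0): R2 −= (4)R0 → (0, 4, 4, 0)
pivot(1,1)=4: scale R1 → (0, 1, 0, 1)
  clear (0,1): R0 −= (3)R1 → (1, 0, 2, 1)
  clear (2,1): R2 −= (4)R1 → (0, 0, 4, 1)
pivot(2,2)=4: scale R2 → (0, 0, 1, 4)
  clear (0,2): R0 −= (2)R2 → (1, 0, 0, 3)

pivot columns: 0, 1, 2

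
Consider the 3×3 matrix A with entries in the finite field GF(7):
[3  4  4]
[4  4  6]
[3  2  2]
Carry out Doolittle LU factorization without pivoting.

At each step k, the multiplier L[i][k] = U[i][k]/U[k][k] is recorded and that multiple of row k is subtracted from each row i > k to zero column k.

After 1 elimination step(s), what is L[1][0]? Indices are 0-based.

L[1][0] = 6

Step 1: pivot at (0,0) is 3.
  row1 ← row1 − (6)·row0  ⇒  L[1][0]=6, U row1=(0, 1, 3)
  row2 ← row2 − (1)·row0  ⇒  L[2][0]=1, U row2=(0, 5, 5)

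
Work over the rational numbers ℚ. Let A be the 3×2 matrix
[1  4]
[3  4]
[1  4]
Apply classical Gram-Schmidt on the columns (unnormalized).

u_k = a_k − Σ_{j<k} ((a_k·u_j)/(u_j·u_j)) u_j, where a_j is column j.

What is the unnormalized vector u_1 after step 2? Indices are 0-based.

u_1 = (24/11, -16/11, 24/11)

Step 1: u_0 = a_0 = (1, 3, 1).
Step 2: u_1 = a_1 − (20/11)·u_0 = (24/11, -16/11, 24/11).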